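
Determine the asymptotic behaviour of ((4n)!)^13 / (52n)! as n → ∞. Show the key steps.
((4n)!)^13/(52n)! ~ ((2π·4n)^(12/2) / sqrt(13)) · 13^(−13·4n)  →  0

Write N = 4n. Stirling: N! ~ sqrt(2π N)(N/e)^N and (13N)! ~ sqrt(2π·13N)·(13N/e)^(13N).
  (N!)^13/(13N)! ~ (2π N)^(13/2) (N/e)^(13N) / [sqrt(2π·13N) (13N/e)^(13N)]
     = (2π N)^(13/2) / sqrt(2π·13N) · (N/(13N))^(13N)
     = (2π N)^((13−1)/2) / sqrt(13) · 13^(−13N).
Since 13^13 > 1, the factor 13^(−13N) decays exponentially, so the ratio → 0. Substituting N = 4n gives the stated form.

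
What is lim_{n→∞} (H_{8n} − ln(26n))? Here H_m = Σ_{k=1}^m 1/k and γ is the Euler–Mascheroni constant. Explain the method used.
lim = ln(4/13) + γ

By Euler-Maclaurin, H_m = ln m + γ + O(1/m). So
  H_{8n} − ln(26n) = ln(8n) + γ − ln(26n) + O(1/n)
                       = ln(8/26) + γ + O(1/n).
Hence the limit is ln(8/26) + γ (= ln(4/13)).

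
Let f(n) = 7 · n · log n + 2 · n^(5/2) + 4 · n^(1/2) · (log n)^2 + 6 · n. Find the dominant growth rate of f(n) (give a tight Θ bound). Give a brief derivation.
f(n) ∈ Θ(n^(5/2))

Compare the terms by growth order. For large n, n^a · (log n)^b dominates n^a' · (log n)^b' iff a > a', or (a = a' and b > b'). Ranking the 4 terms shows the dominant one is 2 · n^(5/2). Hence f(n) ∈ Θ(n^(5/2)).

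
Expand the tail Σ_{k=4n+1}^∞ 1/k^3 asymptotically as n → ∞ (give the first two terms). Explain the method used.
Σ_{k>4n} 1/k^3 = 1/(2 · (4n)^2) − 1/(2 · (4n)^3) + O(1/(4n)^4)

Compare to the integral: ∫_{4n}^∞ x^(−3) dx = [−x^(−2)/2]_{4n}^∞ = 1/((3−1)·(4n)^2). The Euler-Maclaurin correction adds −f(4n)/2 = −1/(2·(4n)^3). Euler-Maclaurin then gives
  Σ_{k>4n} 1/k^3 = ∫_{4n}^∞ dx/x^3 − 1/(2·(4n)^3) + O(1/(4n)^4).
(Equivalently this is ζ(3) − Σ_{k≤4n} 1/k^3.)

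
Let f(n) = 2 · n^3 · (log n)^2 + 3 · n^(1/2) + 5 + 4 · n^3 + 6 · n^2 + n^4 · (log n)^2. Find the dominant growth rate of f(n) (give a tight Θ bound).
f(n) ∈ Θ(n^4 · (log n)^2)

Compare the terms by growth order. For large n, n^a · (log n)^b dominates n^a' · (log n)^b' iff a > a', or (a = a' and b > b'). Ranking the 6 terms shows the dominant one is n^4 · (log n)^2. Hence f(n) ∈ Θ(n^4 · (log n)^2).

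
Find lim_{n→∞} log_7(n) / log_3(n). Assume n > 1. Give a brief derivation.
lim = ln(3) / ln(7) = log_7(3)

Change of base: log_7(n) = ln n / ln 7 and log_3(n) = ln n / ln 3. The ratio is (ln n / ln 7) · (ln 3 / ln n) = ln 3 / ln 7, a constant independent of n. So the limit is ln 3 / ln 7 = log_7(3).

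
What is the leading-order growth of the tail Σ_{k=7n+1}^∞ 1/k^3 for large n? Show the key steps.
Σ_{k>7n} 1/k^3 ~ 1/(2 · (7n)^2)

Compare to the integral: ∫_{7n}^∞ x^(−3) dx = [−x^(−2)/2]_{7n}^∞ = 1/((3−1)·(7n)^2). Euler-Maclaurin then gives
  Σ_{k>7n} 1/k^3 = ∫_{7n}^∞ dx/x^3 − 1/(2·(7n)^3) + O(1/(7n)^4).
(Equivalently this is ζ(3) − Σ_{k≤7n} 1/k^3.)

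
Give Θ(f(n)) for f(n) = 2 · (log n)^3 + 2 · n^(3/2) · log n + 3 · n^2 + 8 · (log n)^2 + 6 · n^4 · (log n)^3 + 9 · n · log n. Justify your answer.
f(n) ∈ Θ(n^4 · (log n)^3)

Compare the terms by growth order. For large n, n^a · (log n)^b dominates n^a' · (log n)^b' iff a > a', or (a = a' and b > b'). Ranking the 6 terms shows the dominant one is 6 · n^4 · (log n)^3. Hence f(n) ∈ Θ(n^4 · (log n)^3).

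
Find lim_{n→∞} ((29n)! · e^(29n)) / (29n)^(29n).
lim = ∞

Stirling: (29n)! ~ sqrt(2π·29n) · (29n/e)^(29n). Hence
  (29n)! · e^(29n) / (29n)^(29n) ~ sqrt(2π·29n) = sqrt(2π·29) · sqrt(n) → ∞.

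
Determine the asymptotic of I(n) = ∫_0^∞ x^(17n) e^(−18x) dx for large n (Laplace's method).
I(n) ~ (sqrt(2π·17n) / 18) · (17n/(18e))^(17n)

Write the integrand as exp(17n ln x − 18x) and set f(x) = 17n ln x − 18x. Then f'(x) = 17n/x − 18 = 0 at x* = 17n/18, and f''(x*) = −17n/x*^2 = −18^2/(17n). Laplace's method (interior maximum) gives
  I(n) ~ e^(f(x*)) · sqrt(2π / |f''(x*)|)
        = exp(17n ln(17n/18) − 17n) · sqrt(2π · 17n / 18^2)
        = (17n/18)^(17n) e^(−17n) · sqrt(2π·17n) / 18
        = (sqrt(2π·17n) / 18) · (17n/(18e))^(17n).
This matches Γ(17n+1)/18^(17n+1) with Stirling applied to Γ.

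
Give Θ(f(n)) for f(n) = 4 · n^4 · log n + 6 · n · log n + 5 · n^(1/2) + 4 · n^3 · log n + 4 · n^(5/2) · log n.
f(n) ∈ Θ(n^4 · log n)

Compare the terms by growth order. For large n, n^a · (log n)^b dominates n^a' · (log n)^b' iff a > a', or (a = a' and b > b'). Ranking the 5 terms shows the dominant one is 4 · n^4 · log n. Hence f(n) ∈ Θ(n^4 · log n).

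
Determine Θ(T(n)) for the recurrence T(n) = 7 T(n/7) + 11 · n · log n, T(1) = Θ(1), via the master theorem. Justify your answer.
T(n) = Θ(n · (log n)^2)

Here log_7 7 = 1 and f(n) = 11 · n · log n = Θ(n^(log_7 7) · (log n)^1). This is the extended Case 2 of the master theorem (f matches the critical exponent up to log factors), giving T(n) = Θ(n^(log_7 7) · (log n)^(1+1)) = Θ(n · (log n)^2).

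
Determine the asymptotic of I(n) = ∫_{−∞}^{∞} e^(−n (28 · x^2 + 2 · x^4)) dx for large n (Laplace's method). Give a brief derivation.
I(n) ~ sqrt(π/(28n))

φ(x) = 28 · x^2 + 2 · x^4 has its unique global minimum at x* = 0 (since φ'(x) = 56x + 8x^3 = 0 only at x = 0 for real x with both coefficients positive, and φ → ∞ as |x| → ∞). At x* = 0, φ(0) = 0 and φ''(0) = 56. Laplace's method then gives
  I(n) ~ sqrt(2π / (n · φ''(0))) · e^(−n φ(0)) = sqrt(2π / (56n)) = sqrt(π/(28n)).
The 2 · x^4 term contributes only at subleading order (an O(1/n) relative correction).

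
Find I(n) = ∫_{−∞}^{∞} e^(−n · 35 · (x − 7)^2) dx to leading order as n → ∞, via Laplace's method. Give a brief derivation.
I(n) = sqrt(π/(35n))

Here φ(x) = 35 · (x − 7)^2 has its unique minimum at x* = 7 with φ(x*) = 0 and φ''(x*) = 70. Laplace's method gives
  I(n) ~ e^(−n φ(x*)) · sqrt(2π / (n · φ''(x*))) = sqrt(2π / (70n)) = sqrt(π/(35n)).
This is exact: substituting u = (x − 7)·sqrt(35n) gives I(n) = (1/sqrt(35n)) ∫_{−∞}^{∞} e^(−u^2) du = sqrt(π/(35n)).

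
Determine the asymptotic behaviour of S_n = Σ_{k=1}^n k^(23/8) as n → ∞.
S_n ~ (8/31) · n^(31/8)

Integral comparison: Σ_{k=1}^n k^(23/8) = ∫_0^n x^(23/8) dx + O(n^(23/8)). The integral is n^(1 + 23/8) / (1 + 23/8) = n^((23+8)/8) / ((23+8)/8) = (8/31) · n^(31/8).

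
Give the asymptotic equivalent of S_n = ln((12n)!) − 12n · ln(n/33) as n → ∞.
S_n ~ 12n · (ln 396 − 1) + O(ln n)

Stirling: ln((12n)!) = 12n ln(12n) − 12n + O(ln n).
  S_n = 12n ln(12n) − 12n − 12n ln(n/33) + O(ln n)
      = 12n ln(12n) − 12n ln n + 12n ln 33 − 12n + O(ln n)
      = 12n ln 12 + 12n ln 33 − 12n + O(ln n)
      = 12n (ln 396 − 1) + O(ln n).
Numerically ln(396) − 1 ≈ 4.9814.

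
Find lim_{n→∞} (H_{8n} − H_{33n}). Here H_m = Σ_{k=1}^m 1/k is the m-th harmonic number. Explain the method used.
lim = ln(8/33)

Euler-Maclaurin gives H_m = ln m + γ + 1/(2m) + O(1/m^2). The γ and O(1/m) terms cancel in the difference:
  H_{8n} − H_{33n} = ln(8n) − ln(33n) + O(1/n) = ln(8/33) + O(1/n).
Hence the limit is ln(8/33).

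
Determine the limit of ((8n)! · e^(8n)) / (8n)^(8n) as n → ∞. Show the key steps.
lim = ∞

Stirling: (8n)! ~ sqrt(2π·8n) · (8n/e)^(8n). Hence
  (8n)! · e^(8n) / (8n)^(8n) ~ sqrt(2π·8n) = sqrt(2π·8) · sqrt(n) → ∞.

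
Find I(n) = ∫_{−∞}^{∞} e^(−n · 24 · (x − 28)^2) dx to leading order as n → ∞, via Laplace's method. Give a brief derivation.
I(n) = sqrt(π/(24n))

Here φ(x) = 24 · (x − 28)^2 has its unique minimum at x* = 28 with φ(x*) = 0 and φ''(x*) = 48. Laplace's method gives
  I(n) ~ e^(−n φ(x*)) · sqrt(2π / (n · φ''(x*))) = sqrt(2π / (48n)) = sqrt(π/(24n)).
This is exact: substituting u = (x − 28)·sqrt(24n) gives I(n) = (1/sqrt(24n)) ∫_{−∞}^{∞} e^(−u^2) du = sqrt(π/(24n)).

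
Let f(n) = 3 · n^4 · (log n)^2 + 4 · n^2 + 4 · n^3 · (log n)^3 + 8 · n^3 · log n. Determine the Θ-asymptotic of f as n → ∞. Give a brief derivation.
f(n) ∈ Θ(n^4 · (log n)^2)

Compare the terms by growth order. For large n, n^a · (log n)^b dominates n^a' · (log n)^b' iff a > a', or (a = a' and b > b'). Ranking the 4 terms shows the dominant one is 3 · n^4 · (log n)^2. Hence f(n) ∈ Θ(n^4 · (log n)^2).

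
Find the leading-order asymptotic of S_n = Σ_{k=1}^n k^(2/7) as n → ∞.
S_n ~ (7/9) · n^(9/7)

Integral comparison: Σ_{k=1}^n k^(2/7) = ∫_0^n x^(2/7) dx + O(n^(2/7)). The integral is n^(1 + 2/7) / (1 + 2/7) = n^((2+7)/7) / ((2+7)/7) = (7/9) · n^(9/7).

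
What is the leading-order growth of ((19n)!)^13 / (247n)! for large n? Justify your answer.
((19n)!)^13/(247n)! ~ ((2π·19n)^(12/2) / sqrt(13)) · 13^(−13·19n)  →  0

Write N = 19n. Stirling: N! ~ sqrt(2π N)(N/e)^N and (13N)! ~ sqrt(2π·13N)·(13N/e)^(13N).
  (N!)^13/(13N)! ~ (2π N)^(13/2) (N/e)^(13N) / [sqrt(2π·13N) (13N/e)^(13N)]
     = (2π N)^(13/2) / sqrt(2π·13N) · (N/(13N))^(13N)
     = (2π N)^((13−1)/2) / sqrt(13) · 13^(−13N).
Since 13^13 > 1, the factor 13^(−13N) decays exponentially, so the ratio → 0. Substituting N = 19n gives the stated form.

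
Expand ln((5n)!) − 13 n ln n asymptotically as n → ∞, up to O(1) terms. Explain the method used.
ln((5n)!) − 13 n ln n = −8 n ln n + 5(ln 5 − 1) n + (1/2) ln(2π·5n) + O(1/n)

Stirling: ln((5n)!) = 5n ln(5n) − 5n + (1/2) ln(2π·5n) + O(1/n).
Expand 5n ln(5n) = 5n (ln n + ln 5) = 5n ln n + 5n ln 5.
Subtract 13n ln n: leading term is (5 − 13) n ln n = −8 n ln n. The next term is 5n ln 5 − 5n = 5(ln 5 − 1) n. Then the (1/2) ln(2π·5n) correction.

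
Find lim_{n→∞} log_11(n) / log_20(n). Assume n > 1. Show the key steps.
lim = ln(20) / ln(11) = log_11(20)

Change of base: log_11(n) = ln n / ln 11 and log_20(n) = ln n / ln 20. The ratio is (ln n / ln 11) · (ln 20 / ln n) = ln 20 / ln 11, a constant independent of n. So the limit is ln 20 / ln 11 = log_11(20).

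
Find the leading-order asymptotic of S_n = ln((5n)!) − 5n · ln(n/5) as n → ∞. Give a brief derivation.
S_n ~ 5n · (ln 25 − 1) + O(ln n)

Stirling: ln((5n)!) = 5n ln(5n) − 5n + O(ln n).
  S_n = 5n ln(5n) − 5n − 5n ln(n/5) + O(ln n)
      = 5n ln(5n) − 5n ln n + 5n ln 5 − 5n + O(ln n)
      = 5n ln 5 + 5n ln 5 − 5n + O(ln n)
      = 5n (ln 25 − 1) + O(ln n).
Numerically ln(25) − 1 ≈ 2.2189.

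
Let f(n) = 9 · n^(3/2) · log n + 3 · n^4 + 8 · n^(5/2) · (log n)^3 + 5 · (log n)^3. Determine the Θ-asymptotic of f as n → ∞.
f(n) ∈ Θ(n^4)

Compare the terms by growth order. For large n, n^a · (log n)^b dominates n^a' · (log n)^b' iff a > a', or (a = a' and b > b'). Ranking the 4 terms shows the dominant one is 3 · n^4. Hence f(n) ∈ Θ(n^4).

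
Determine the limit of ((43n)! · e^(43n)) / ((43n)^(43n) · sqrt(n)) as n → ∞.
lim = sqrt(2π·43)

Stirling: (43n)! ~ sqrt(2π·43n) · (43n/e)^(43n). Hence
  (43n)! · e^(43n) / (43n)^(43n) ~ sqrt(2π·43n).
Dividing by sqrt(n): sqrt(2π·43n) / sqrt(n) = sqrt(2π·43) · n^((1−1)/2), so the limit is sqrt(2π·43).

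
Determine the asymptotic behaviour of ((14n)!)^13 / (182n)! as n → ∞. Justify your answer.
((14n)!)^13/(182n)! ~ ((2π·14n)^(12/2) / sqrt(13)) · 13^(−13·14n)  →  0

Write N = 14n. Stirling: N! ~ sqrt(2π N)(N/e)^N and (13N)! ~ sqrt(2π·13N)·(13N/e)^(13N).
  (N!)^13/(13N)! ~ (2π N)^(13/2) (N/e)^(13N) / [sqrt(2π·13N) (13N/e)^(13N)]
     = (2π N)^(13/2) / sqrt(2π·13N) · (N/(13N))^(13N)
     = (2π N)^((13−1)/2) / sqrt(13) · 13^(−13N).
Since 13^13 > 1, the factor 13^(−13N) decays exponentially, so the ratio → 0. Substituting N = 14n gives the stated form.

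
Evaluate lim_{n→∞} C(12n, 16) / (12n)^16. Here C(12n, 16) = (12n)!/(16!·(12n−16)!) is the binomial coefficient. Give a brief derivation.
lim = 1/16! = 1/20922789888000

With N = 12n → ∞: C(N, 16) / N^16 = [N(N−1)…(N−15)] / (16! · N^16) = (1/16!) · 1 · (1 − 1/(12n)) · … · (1 − 15/(12n)). Each factor → 1 as N → ∞, so the limit is 1/16! = 1/20922789888000.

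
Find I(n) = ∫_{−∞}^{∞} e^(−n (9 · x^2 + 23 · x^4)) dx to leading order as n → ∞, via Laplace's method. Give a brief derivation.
I(n) ~ sqrt(π/(9n))

φ(x) = 9 · x^2 + 23 · x^4 has its unique global minimum at x* = 0 (since φ'(x) = 18x + 92x^3 = 0 only at x = 0 for real x with both coefficients positive, and φ → ∞ as |x| → ∞). At x* = 0, φ(0) = 0 and φ''(0) = 18. Laplace's method then gives
  I(n) ~ sqrt(2π / (n · φ''(0))) · e^(−n φ(0)) = sqrt(2π / (18n)) = sqrt(π/(9n)).
The 23 · x^4 term contributes only at subleading order (an O(1/n) relative correction).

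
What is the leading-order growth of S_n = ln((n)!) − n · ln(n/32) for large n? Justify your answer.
S_n ~ n · (ln 32 − 1) + O(ln n)

Stirling: ln((n)!) = n ln(n) − n + O(ln n).
  S_n = n ln(n) − n − n ln(n/32) + O(ln n)
      = n ln(n) − n ln n + n ln 32 − n + O(ln n)
      = n ln 32 − n + O(ln n)
      = n (ln 32 − 1) + O(ln n).
Numerically ln(32) − 1 ≈ 2.4657.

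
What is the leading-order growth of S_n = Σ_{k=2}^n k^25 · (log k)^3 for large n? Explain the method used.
S_n ~ n^26 · (log n)^3 / 26

By integral comparison, S_n = ∫_1^n x^25 · (log x)^3 dx + O(n^25 · (log n)^3). For the integral, the leading term of ∫_1^n x^25 (log x)^3 dx is n^26/26 · (log n)^3 (by repeated integration by parts; each step lowers the log-exponent and produces a relatively O(1/log n) correction). Hence S_n ~ n^26 · (log n)^3 / 26.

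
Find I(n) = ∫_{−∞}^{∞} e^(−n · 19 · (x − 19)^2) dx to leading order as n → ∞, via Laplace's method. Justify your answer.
I(n) = sqrt(π/(19n))

Here φ(x) = 19 · (x − 19)^2 has its unique minimum at x* = 19 with φ(x*) = 0 and φ''(x*) = 38. Laplace's method gives
  I(n) ~ e^(−n φ(x*)) · sqrt(2π / (n · φ''(x*))) = sqrt(2π / (38n)) = sqrt(π/(19n)).
This is exact: substituting u = (x − 19)·sqrt(19n) gives I(n) = (1/sqrt(19n)) ∫_{−∞}^{∞} e^(−u^2) du = sqrt(π/(19n)).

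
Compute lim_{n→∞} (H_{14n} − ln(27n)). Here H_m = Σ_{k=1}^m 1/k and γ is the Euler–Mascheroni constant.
lim = ln(14/27) + γ

By Euler-Maclaurin, H_m = ln m + γ + O(1/m). So
  H_{14n} − ln(27n) = ln(14n) + γ − ln(27n) + O(1/n)
                       = ln(14/27) + γ + O(1/n).
Hence the limit is ln(14/27) + γ.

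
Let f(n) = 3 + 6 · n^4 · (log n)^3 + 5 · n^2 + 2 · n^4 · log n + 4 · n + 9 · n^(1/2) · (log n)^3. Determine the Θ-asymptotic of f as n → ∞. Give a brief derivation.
f(n) ∈ Θ(n^4 · (log n)^3)

Compare the terms by growth order. For large n, n^a · (log n)^b dominates n^a' · (log n)^b' iff a > a', or (a = a' and b > b'). Ranking the 6 terms shows the dominant one is 6 · n^4 · (log n)^3. Hence f(n) ∈ Θ(n^4 · (log n)^3).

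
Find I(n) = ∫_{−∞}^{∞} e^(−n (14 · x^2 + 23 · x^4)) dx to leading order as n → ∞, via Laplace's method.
I(n) ~ sqrt(π/(14n))

φ(x) = 14 · x^2 + 23 · x^4 has its unique global minimum at x* = 0 (since φ'(x) = 28x + 92x^3 = 0 only at x = 0 for real x with both coefficients positive, and φ → ∞ as |x| → ∞). At x* = 0, φ(0) = 0 and φ''(0) = 28. Laplace's method then gives
  I(n) ~ sqrt(2π / (n · φ''(0))) · e^(−n φ(0)) = sqrt(2π / (28n)) = sqrt(π/(14n)).
The 23 · x^4 term contributes only at subleading order (an O(1/n) relative correction).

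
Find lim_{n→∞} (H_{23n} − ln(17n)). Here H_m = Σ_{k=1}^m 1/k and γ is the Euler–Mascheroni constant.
lim = ln(23/17) + γ

By Euler-Maclaurin, H_m = ln m + γ + O(1/m). So
  H_{23n} − ln(17n) = ln(23n) + γ − ln(17n) + O(1/n)
                       = ln(23/17) + γ + O(1/n).
Hence the limit is ln(23/17) + γ.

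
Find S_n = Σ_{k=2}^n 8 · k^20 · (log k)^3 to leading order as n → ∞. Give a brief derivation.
S_n ~ 8 · n^21 · (log n)^3 / 21

By integral comparison, S_n = ∫_1^n 8 · x^20 · (log x)^3 dx + O(n^20 · (log n)^3). For the integral, the leading term of ∫_1^n x^20 (log x)^3 dx is n^21/21 · (log n)^3 (by repeated integration by parts; each step lowers the log-exponent and produces a relatively O(1/log n) correction). Hence S_n ~ 8 · n^21 · (log n)^3 / 21.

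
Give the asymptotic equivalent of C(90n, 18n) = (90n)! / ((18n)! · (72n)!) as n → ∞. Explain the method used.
C(90n, 18n) ~ (3125/256)^(18n) · sqrt(5/(8π·18n))

Write N = 18n. Apply Stirling to each factorial:
  (5N)! ~ sqrt(2π·5N) · (5N/e)^(5N),
  N! ~ sqrt(2π N) · (N/e)^N,
  (4N)! ~ sqrt(2π·4N) · (4N/e)^(4N).
The exponential factors combine to (5N)^(5N) / (N^N · (4N)^(4N)) = 5^(5N)/4^(4N) = (5^5/4^4)^N = (3125/256)^N.
The square-root prefactors combine to sqrt(2π·5N) / (sqrt(2π N)·sqrt(2π·4N)) = sqrt(5 / (2π·4·N)) = sqrt(5/(8π·18n)).
Substituting N = 18n: C(90n, 18n) ~ (3125/256)^(18n) · sqrt(5/(8π·18n)).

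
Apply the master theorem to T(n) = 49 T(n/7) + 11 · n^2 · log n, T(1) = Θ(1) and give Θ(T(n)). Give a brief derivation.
T(n) = Θ(n^2 · (log n)^2)

Here log_7 49 = 2 and f(n) = 11 · n^2 · log n = Θ(n^(log_7 49) · (log n)^1). This is the extended Case 2 of the master theorem (f matches the critical exponent up to log factors), giving T(n) = Θ(n^(log_7 49) · (log n)^(1+1)) = Θ(n^2 · (log n)^2).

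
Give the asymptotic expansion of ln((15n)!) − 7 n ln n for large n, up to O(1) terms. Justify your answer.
ln((15n)!) − 7 n ln n = 8 n ln n + 15(ln 15 − 1) n + (1/2) ln(2π·15n) + O(1/n)

Stirling: ln((15n)!) = 15n ln(15n) − 15n + (1/2) ln(2π·15n) + O(1/n).
Expand 15n ln(15n) = 15n (ln n + ln 15) = 15n ln n + 15n ln 15.
Subtract 7n ln n: leading term is (15 − 7) n ln n = 8 n ln n. The next term is 15n ln 15 − 15n = 15(ln 15 − 1) n. Then the (1/2) ln(2π·15n) correction.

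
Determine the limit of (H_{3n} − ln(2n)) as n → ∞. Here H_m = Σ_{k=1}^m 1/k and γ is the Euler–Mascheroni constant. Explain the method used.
lim = ln(3/2) + γ

By Euler-Maclaurin, H_m = ln m + γ + O(1/m). So
  H_{3n} − ln(2n) = ln(3n) + γ − ln(2n) + O(1/n)
                       = ln(3/2) + γ + O(1/n).
Hence the limit is ln(3/2) + γ.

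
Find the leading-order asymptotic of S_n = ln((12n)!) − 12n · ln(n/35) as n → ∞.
S_n ~ 12n · (ln 420 − 1) + O(ln n)

Stirling: ln((12n)!) = 12n ln(12n) − 12n + O(ln n).
  S_n = 12n ln(12n) − 12n − 12n ln(n/35) + O(ln n)
      = 12n ln(12n) − 12n ln n + 12n ln 35 − 12n + O(ln n)
      = 12n ln 12 + 12n ln 35 − 12n + O(ln n)
      = 12n (ln 420 − 1) + O(ln n).
Numerically ln(420) − 1 ≈ 5.0403.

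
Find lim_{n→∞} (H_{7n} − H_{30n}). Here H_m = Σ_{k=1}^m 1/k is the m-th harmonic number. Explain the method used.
lim = ln(7/30)

Euler-Maclaurin gives H_m = ln m + γ + 1/(2m) + O(1/m^2). The γ and O(1/m) terms cancel in the difference:
  H_{7n} − H_{30n} = ln(7n) − ln(30n) + O(1/n) = ln(7/30) + O(1/n).
Hence the limit is ln(7/30).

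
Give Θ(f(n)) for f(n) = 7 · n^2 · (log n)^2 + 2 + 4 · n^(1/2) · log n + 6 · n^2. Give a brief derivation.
f(n) ∈ Θ(n^2 · (log n)^2)

Compare the terms by growth order. For large n, n^a · (log n)^b dominates n^a' · (log n)^b' iff a > a', or (a = a' and b > b'). Ranking the 4 terms shows the dominant one is 7 · n^2 · (log n)^2. Hence f(n) ∈ Θ(n^2 · (log n)^2).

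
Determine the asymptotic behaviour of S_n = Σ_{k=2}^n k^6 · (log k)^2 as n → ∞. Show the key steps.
S_n ~ n^7 · (log n)^2 / 7

By integral comparison, S_n = ∫_1^n x^6 · (log x)^2 dx + O(n^6 · (log n)^2). For the integral, the leading term of ∫_1^n x^6 (log x)^2 dx is n^7/7 · (log n)^2 (by repeated integration by parts; each step lowers the log-exponent and produces a relatively O(1/log n) correction). Hence S_n ~ n^7 · (log n)^2 / 7.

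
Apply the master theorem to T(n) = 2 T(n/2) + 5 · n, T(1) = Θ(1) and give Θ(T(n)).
T(n) = Θ(n log n)

log_2 2 = 1, and f(n) = 5 · n = Θ(n^(log_2 2)). This is Case 2 of the master theorem: T(n) = Θ(f(n) · log n) = Θ(n log n).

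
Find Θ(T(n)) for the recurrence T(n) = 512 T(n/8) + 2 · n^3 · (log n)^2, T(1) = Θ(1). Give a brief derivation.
T(n) = Θ(n^3 · (log n)^3)

Here log_8 512 = 3 and f(n) = 2 · n^3 · (log n)^2 = Θ(n^(log_8 512) · (log n)^2). This is the extended Case 2 of the master theorem (f matches the critical exponent up to log factors), giving T(n) = Θ(n^(log_8 512) · (log n)^(2+1)) = Θ(n^3 · (log n)^3).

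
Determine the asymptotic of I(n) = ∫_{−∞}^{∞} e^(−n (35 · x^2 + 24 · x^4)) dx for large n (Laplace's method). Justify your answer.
I(n) ~ sqrt(π/(35n))

φ(x) = 35 · x^2 + 24 · x^4 has its unique global minimum at x* = 0 (since φ'(x) = 70x + 96x^3 = 0 only at x = 0 for real x with both coefficients positive, and φ → ∞ as |x| → ∞). At x* = 0, φ(0) = 0 and φ''(0) = 70. Laplace's method then gives
  I(n) ~ sqrt(2π / (n · φ''(0))) · e^(−n φ(0)) = sqrt(2π / (70n)) = sqrt(π/(35n)).
The 24 · x^4 term contributes only at subleading order (an O(1/n) relative correction).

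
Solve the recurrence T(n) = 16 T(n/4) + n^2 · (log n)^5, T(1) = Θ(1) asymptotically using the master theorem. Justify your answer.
T(n) = Θ(n^2 · (log n)^6)

Here log_4 16 = 2 and f(n) = n^2 · (log n)^5 = Θ(n^(log_4 16) · (log n)^5). This is the extended Case 2 of the master theorem (f matches the critical exponent up to log factors), giving T(n) = Θ(n^(log_4 16) · (log n)^(5+1)) = Θ(n^2 · (log n)^6).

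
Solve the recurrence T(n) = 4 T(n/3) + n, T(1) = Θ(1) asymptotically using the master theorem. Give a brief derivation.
T(n) = Θ(n^(log_3 4))

Master theorem: compare f(n) = n to n^(log_3 4) where log_3 4 ≈ 1.262. Since 1 < log_3 4, we have f(n) = O(n^(log_3 4 − ε)) for some ε > 0 — Case 1. Hence T(n) = Θ(n^(log_3 4)).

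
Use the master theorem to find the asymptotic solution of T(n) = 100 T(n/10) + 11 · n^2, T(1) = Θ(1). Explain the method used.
T(n) = Θ(n^2 log n)

log_10 100 = 2, and f(n) = 11 · n^2 = Θ(n^(log_10 100)). This is Case 2 of the master theorem: T(n) = Θ(f(n) · log n) = Θ(n^2 log n).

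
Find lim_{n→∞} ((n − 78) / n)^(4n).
lim = e^(−312)

Rewrite as (1 − 78/n)^(4n). By the standard limit (1 + x/n)^n → e^x, we have (1 − 78/n)^n → e^(−78), and raising to the 4th power gives e^(−312).
More precisely, ln[(1 − 78/n)^(4n)] = 4n · ln(1 − 78/n) = 4n · (-78/n + O(1/n^2)) = -312 + O(1/n) → -312.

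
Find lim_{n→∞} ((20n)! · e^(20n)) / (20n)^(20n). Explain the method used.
lim = ∞

Stirling: (20n)! ~ sqrt(2π·20n) · (20n/e)^(20n). Hence
  (20n)! · e^(20n) / (20n)^(20n) ~ sqrt(2π·20n) = sqrt(2π·20) · sqrt(n) → ∞.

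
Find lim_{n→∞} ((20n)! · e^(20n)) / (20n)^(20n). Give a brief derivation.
lim = ∞

Stirling: (20n)! ~ sqrt(2π·20n) · (20n/e)^(20n). Hence
  (20n)! · e^(20n) / (20n)^(20n) ~ sqrt(2π·20n) = sqrt(2π·20) · sqrt(n) → ∞.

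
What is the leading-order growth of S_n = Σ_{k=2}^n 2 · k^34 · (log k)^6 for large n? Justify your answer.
S_n ~ 2 · n^35 · (log n)^6 / 35

By integral comparison, S_n = ∫_1^n 2 · x^34 · (log x)^6 dx + O(n^34 · (log n)^6). For the integral, the leading term of ∫_1^n x^34 (log x)^6 dx is n^35/35 · (log n)^6 (by repeated integration by parts; each step lowers the log-exponent and produces a relatively O(1/log n) correction). Hence S_n ~ 2 · n^35 · (log n)^6 / 35.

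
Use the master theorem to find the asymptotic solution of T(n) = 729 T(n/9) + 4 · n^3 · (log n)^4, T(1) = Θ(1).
T(n) = Θ(n^3 · (log n)^5)

Here log_9 729 = 3 and f(n) = 4 · n^3 · (log n)^4 = Θ(n^(log_9 729) · (log n)^4). This is the extended Case 2 of the master theorem (f matches the critical exponent up to log factors), giving T(n) = Θ(n^(log_9 729) · (log n)^(4+1)) = Θ(n^3 · (log n)^5).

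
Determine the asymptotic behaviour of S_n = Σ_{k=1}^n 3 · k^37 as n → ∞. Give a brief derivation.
S_n ~ 3 · n^38 / 38

By integral comparison (Euler-Maclaurin), Σ_{k=1}^n 3 · k^37 = 3 · ∫_0^n x^37 dx + O(n^37) = 3 · n^38/38 + O(n^37). (Equivalently, Faulhaber's formula gives the same leading term.)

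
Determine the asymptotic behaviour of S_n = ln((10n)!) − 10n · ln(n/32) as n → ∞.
S_n ~ 10n · (ln 320 − 1) + O(ln n)

Stirling: ln((10n)!) = 10n ln(10n) − 10n + O(ln n).
  S_n = 10n ln(10n) − 10n − 10n ln(n/32) + O(ln n)
      = 10n ln(10n) − 10n ln n + 10n ln 32 − 10n + O(ln n)
      = 10n ln 10 + 10n ln 32 − 10n + O(ln n)
      = 10n (ln 320 − 1) + O(ln n).
Numerically ln(320) − 1 ≈ 4.7683.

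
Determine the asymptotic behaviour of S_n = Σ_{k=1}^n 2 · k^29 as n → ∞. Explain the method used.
S_n ~ n^30 / 15

By integral comparison (Euler-Maclaurin), Σ_{k=1}^n 2 · k^29 = 2 · ∫_0^n x^29 dx + O(n^29) = 2 · n^30/30 = n^30 / 15 + O(n^29). (Equivalently, Faulhaber's formula gives the same leading term.)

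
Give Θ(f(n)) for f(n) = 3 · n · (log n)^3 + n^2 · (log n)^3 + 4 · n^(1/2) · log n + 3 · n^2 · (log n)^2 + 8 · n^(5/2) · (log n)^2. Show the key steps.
f(n) ∈ Θ(n^(5/2) · (log n)^2)

Compare the terms by growth order. For large n, n^a · (log n)^b dominates n^a' · (log n)^b' iff a > a', or (a = a' and b > b'). Ranking the 5 terms shows the dominant one is 8 · n^(5/2) · (log n)^2. Hence f(n) ∈ Θ(n^(5/2) · (log n)^2).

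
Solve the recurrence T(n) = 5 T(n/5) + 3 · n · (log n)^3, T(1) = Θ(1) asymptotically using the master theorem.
T(n) = Θ(n · (log n)^4)

Here log_5 5 = 1 and f(n) = 3 · n · (log n)^3 = Θ(n^(log_5 5) · (log n)^3). This is the extended Case 2 of the master theorem (f matches the critical exponent up to log factors), giving T(n) = Θ(n^(log_5 5) · (log n)^(3+1)) = Θ(n · (log n)^4).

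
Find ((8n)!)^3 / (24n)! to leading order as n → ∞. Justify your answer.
((8n)!)^3/(24n)! ~ ((2π·8n)^(2/2) / sqrt(3)) · 3^(−3·8n)  →  0

Write N = 8n. Stirling: N! ~ sqrt(2π N)(N/e)^N and (3N)! ~ sqrt(2π·3N)·(3N/e)^(3N).
  (N!)^3/(3N)! ~ (2π N)^(3/2) (N/e)^(3N) / [sqrt(2π·3N) (3N/e)^(3N)]
     = (2π N)^(3/2) / sqrt(2π·3N) · (N/(3N))^(3N)
     = (2π N)^((3−1)/2) / sqrt(3) · 3^(−3N).
Since 3^3 > 1, the factor 3^(−3N) decays exponentially, so the ratio → 0. Substituting N = 8n gives the stated form.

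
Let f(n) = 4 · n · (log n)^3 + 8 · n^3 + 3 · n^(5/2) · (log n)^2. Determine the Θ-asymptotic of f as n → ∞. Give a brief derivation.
f(n) ∈ Θ(n^3)

Compare the terms by growth order. For large n, n^a · (log n)^b dominates n^a' · (log n)^b' iff a > a', or (a = a' and b > b'). Ranking the 3 terms shows the dominant one is 8 · n^3. Hence f(n) ∈ Θ(n^3).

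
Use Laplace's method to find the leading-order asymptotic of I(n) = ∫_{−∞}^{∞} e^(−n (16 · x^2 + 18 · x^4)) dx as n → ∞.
I(n) ~ sqrt(π/(16n))

φ(x) = 16 · x^2 + 18 · x^4 has its unique global minimum at x* = 0 (since φ'(x) = 32x + 72x^3 = 0 only at x = 0 for real x with both coefficients positive, and φ → ∞ as |x| → ∞). At x* = 0, φ(0) = 0 and φ''(0) = 32. Laplace's method then gives
  I(n) ~ sqrt(2π / (n · φ''(0))) · e^(−n φ(0)) = sqrt(2π / (32n)) = sqrt(π/(16n)).
The 18 · x^4 term contributes only at subleading order (an O(1/n) relative correction).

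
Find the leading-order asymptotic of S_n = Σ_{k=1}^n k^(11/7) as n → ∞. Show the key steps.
S_n ~ (7/18) · n^(18/7)

Integral comparison: Σ_{k=1}^n k^(11/7) = ∫_0^n x^(11/7) dx + O(n^(11/7)). The integral is n^(1 + 11/7) / (1 + 11/7) = n^((11+7)/7) / ((11+7)/7) = (7/18) · n^(18/7).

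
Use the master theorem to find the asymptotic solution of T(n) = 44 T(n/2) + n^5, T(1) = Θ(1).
T(n) = Θ(n^(log_2 44))

Master theorem: compare f(n) = n^5 to n^(log_2 44) where log_2 44 ≈ 5.459. Since 5 < log_2 44, we have f(n) = O(n^(log_2 44 − ε)) for some ε > 0 — Case 1. Hence T(n) = Θ(n^(log_2 44)).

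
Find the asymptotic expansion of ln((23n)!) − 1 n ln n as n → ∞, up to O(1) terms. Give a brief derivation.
ln((23n)!) − 1 n ln n = 22 n ln n + 23(ln 23 − 1) n + (1/2) ln(2π·23n) + O(1/n)

Stirling: ln((23n)!) = 23n ln(23n) − 23n + (1/2) ln(2π·23n) + O(1/n).
Expand 23n ln(23n) = 23n (ln n + ln 23) = 23n ln n + 23n ln 23.
Subtract 1n ln n: leading term is (23 − 1) n ln n = 22 n ln n. The next term is 23n ln 23 − 23n = 23(ln 23 − 1) n. Then the (1/2) ln(2π·23n) correction.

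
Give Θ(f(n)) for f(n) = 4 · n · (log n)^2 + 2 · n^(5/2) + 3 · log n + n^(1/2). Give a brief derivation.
f(n) ∈ Θ(n^(5/2))

Compare the terms by growth order. For large n, n^a · (log n)^b dominates n^a' · (log n)^b' iff a > a', or (a = a' and b > b'). Ranking the 4 terms shows the dominant one is 2 · n^(5/2). Hence f(n) ∈ Θ(n^(5/2)).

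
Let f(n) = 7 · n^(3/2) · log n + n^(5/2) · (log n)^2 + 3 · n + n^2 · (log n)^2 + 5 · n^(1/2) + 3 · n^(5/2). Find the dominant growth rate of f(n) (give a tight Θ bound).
f(n) ∈ Θ(n^(5/2) · (log n)^2)

Compare the terms by growth order. For large n, n^a · (log n)^b dominates n^a' · (log n)^b' iff a > a', or (a = a' and b > b'). Ranking the 6 terms shows the dominant one is n^(5/2) · (log n)^2. Hence f(n) ∈ Θ(n^(5/2) · (log n)^2).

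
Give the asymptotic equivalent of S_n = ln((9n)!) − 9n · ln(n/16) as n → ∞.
S_n ~ 9n · (ln 144 − 1) + O(ln n)

Stirling: ln((9n)!) = 9n ln(9n) − 9n + O(ln n).
  S_n = 9n ln(9n) − 9n − 9n ln(n/16) + O(ln n)
      = 9n ln(9n) − 9n ln n + 9n ln 16 − 9n + O(ln n)
      = 9n ln 9 + 9n ln 16 − 9n + O(ln n)
      = 9n (ln 144 − 1) + O(ln n).
Numerically ln(144) − 1 ≈ 3.9698.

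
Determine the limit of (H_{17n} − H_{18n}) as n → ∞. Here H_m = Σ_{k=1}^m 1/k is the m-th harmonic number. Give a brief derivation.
lim = ln(17/18)

Euler-Maclaurin gives H_m = ln m + γ + 1/(2m) + O(1/m^2). The γ and O(1/m) terms cancel in the difference:
  H_{17n} − H_{18n} = ln(17n) − ln(18n) + O(1/n) = ln(17/18) + O(1/n).
Hence the limit is ln(17/18).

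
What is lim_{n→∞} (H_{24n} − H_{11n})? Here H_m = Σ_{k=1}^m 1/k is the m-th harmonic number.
lim = ln(24/11)

Euler-Maclaurin gives H_m = ln m + γ + 1/(2m) + O(1/m^2). The γ and O(1/m) terms cancel in the difference:
  H_{24n} − H_{11n} = ln(24n) − ln(11n) + O(1/n) = ln(24/11) + O(1/n).
Hence the limit is ln(24/11).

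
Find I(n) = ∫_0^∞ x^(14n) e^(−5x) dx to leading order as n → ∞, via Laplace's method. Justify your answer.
I(n) ~ (sqrt(2π·14n) / 5) · (14n/(5e))^(14n)

Write the integrand as exp(14n ln x − 5x) and set f(x) = 14n ln x − 5x. Then f'(x) = 14n/x − 5 = 0 at x* = 14n/5, and f''(x*) = −14n/x*^2 = −5^2/(14n). Laplace's method (interior maximum) gives
  I(n) ~ e^(f(x*)) · sqrt(2π / |f''(x*)|)
        = exp(14n ln(14n/5) − 14n) · sqrt(2π · 14n / 5^2)
        = (14n/5)^(14n) e^(−14n) · sqrt(2π·14n) / 5
        = (sqrt(2π·14n) / 5) · (14n/(5e))^(14n).
This matches Γ(14n+1)/5^(14n+1) with Stirling applied to Γ.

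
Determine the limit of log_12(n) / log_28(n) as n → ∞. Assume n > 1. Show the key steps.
lim = ln(28) / ln(12) = log_12(28)

Change of base: log_12(n) = ln n / ln 12 and log_28(n) = ln n / ln 28. The ratio is (ln n / ln 12) · (ln 28 / ln n) = ln 28 / ln 12, a constant independent of n. So the limit is ln 28 / ln 12 = log_12(28).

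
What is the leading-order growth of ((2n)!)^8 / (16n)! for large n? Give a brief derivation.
((2n)!)^8/(16n)! ~ ((2π·2n)^(7/2) / sqrt(8)) · 8^(−8·2n)  →  0

Write N = 2n. Stirling: N! ~ sqrt(2π N)(N/e)^N and (8N)! ~ sqrt(2π·8N)·(8N/e)^(8N).
  (N!)^8/(8N)! ~ (2π N)^(8/2) (N/e)^(8N) / [sqrt(2π·8N) (8N/e)^(8N)]
     = (2π N)^(8/2) / sqrt(2π·8N) · (N/(8N))^(8N)
     = (2π N)^((8−1)/2) / sqrt(8) · 8^(−8N).
Since 8^8 > 1, the factor 8^(−8N) decays exponentially, so the ratio → 0. Substituting N = 2n gives the stated form.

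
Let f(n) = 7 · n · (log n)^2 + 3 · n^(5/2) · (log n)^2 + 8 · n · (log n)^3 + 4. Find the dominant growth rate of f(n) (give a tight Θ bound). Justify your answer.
f(n) ∈ Θ(n^(5/2) · (log n)^2)

Compare the terms by growth order. For large n, n^a · (log n)^b dominates n^a' · (log n)^b' iff a > a', or (a = a' and b > b'). Ranking the 4 terms shows the dominant one is 3 · n^(5/2) · (log n)^2. Hence f(n) ∈ Θ(n^(5/2) · (log n)^2).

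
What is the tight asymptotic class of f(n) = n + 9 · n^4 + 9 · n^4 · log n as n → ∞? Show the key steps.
f(n) ∈ Θ(n^4 · log n)

Compare the terms by growth order. For large n, n^a · (log n)^b dominates n^a' · (log n)^b' iff a > a', or (a = a' and b > b'). Ranking the 3 terms shows the dominant one is 9 · n^4 · log n. Hence f(n) ∈ Θ(n^4 · log n).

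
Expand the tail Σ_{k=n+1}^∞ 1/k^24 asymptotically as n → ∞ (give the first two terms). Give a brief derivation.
Σ_{k>n} 1/k^24 = 1/(23 · n^23) − 1/(2 · n^24) + O(1/n^25)

Compare to the integral: ∫_{n}^∞ x^(−24) dx = [−x^(−23)/23]_{n}^∞ = 1/((24−1)·n^23). The Euler-Maclaurin correction adds −f(n)/2 = −1/(2·n^24). Euler-Maclaurin then gives
  Σ_{k>n} 1/k^24 = ∫_{n}^∞ dx/x^24 − 1/(2·n^24) + O(1/n^25).
(Equivalently this is ζ(24) − Σ_{k≤n} 1/k^24.)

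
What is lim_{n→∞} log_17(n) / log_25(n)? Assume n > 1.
lim = ln(25) / ln(17) = log_17(25)

Change of base: log_17(n) = ln n / ln 17 and log_25(n) = ln n / ln 25. The ratio is (ln n / ln 17) · (ln 25 / ln n) = ln 25 / ln 17, a constant independent of n. So the limit is ln 25 / ln 17 = log_17(25).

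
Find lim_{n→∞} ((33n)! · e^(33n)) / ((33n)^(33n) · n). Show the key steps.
lim = 0

Stirling: (33n)! ~ sqrt(2π·33n) · (33n/e)^(33n). Hence
  (33n)! · e^(33n) / (33n)^(33n) ~ sqrt(2π·33n).
Dividing by n: sqrt(2π·33n) / n = sqrt(2π·33) · n^((1−2)/2), so the expression behaves like sqrt(2π·33) · n^((1−2)/2) → 0.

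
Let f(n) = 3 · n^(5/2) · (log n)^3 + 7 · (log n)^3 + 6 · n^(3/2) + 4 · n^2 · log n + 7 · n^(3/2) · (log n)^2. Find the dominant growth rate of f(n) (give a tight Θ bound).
f(n) ∈ Θ(n^(5/2) · (log n)^3)

Compare the terms by growth order. For large n, n^a · (log n)^b dominates n^a' · (log n)^b' iff a > a', or (a = a' and b > b'). Ranking the 5 terms shows the dominant one is 3 · n^(5/2) · (log n)^3. Hence f(n) ∈ Θ(n^(5/2) · (log n)^3).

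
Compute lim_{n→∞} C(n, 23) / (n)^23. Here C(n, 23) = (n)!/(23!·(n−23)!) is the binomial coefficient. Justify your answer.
lim = 1/23! = 1/25852016738884976640000

With N = n → ∞: C(N, 23) / N^23 = [N(N−1)…(N−22)] / (23! · N^23) = (1/23!) · 1 · (1 − 1/n) · … · (1 − 22/n). Each factor → 1 as N → ∞, so the limit is 1/23! = 1/25852016738884976640000.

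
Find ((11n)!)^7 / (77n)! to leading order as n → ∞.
((11n)!)^7/(77n)! ~ ((2π·11n)^(6/2) / sqrt(7)) · 7^(−7·11n)  →  0

Write N = 11n. Stirling: N! ~ sqrt(2π N)(N/e)^N and (7N)! ~ sqrt(2π·7N)·(7N/e)^(7N).
  (N!)^7/(7N)! ~ (2π N)^(7/2) (N/e)^(7N) / [sqrt(2π·7N) (7N/e)^(7N)]
     = (2π N)^(7/2) / sqrt(2π·7N) · (N/(7N))^(7N)
     = (2π N)^((7−1)/2) / sqrt(7) · 7^(−7N).
Since 7^7 > 1, the factor 7^(−7N) decays exponentially, so the ratio → 0. Substituting N = 11n gives the stated form.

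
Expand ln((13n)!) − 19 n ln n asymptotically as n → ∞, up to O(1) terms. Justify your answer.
ln((13n)!) − 19 n ln n = −6 n ln n + 13(ln 13 − 1) n + (1/2) ln(2π·13n) + O(1/n)

Stirling: ln((13n)!) = 13n ln(13n) − 13n + (1/2) ln(2π·13n) + O(1/n).
Expand 13n ln(13n) = 13n (ln n + ln 13) = 13n ln n + 13n ln 13.
Subtract 19n ln n: leading term is (13 − 19) n ln n = −6 n ln n. The next term is 13n ln 13 − 13n = 13(ln 13 − 1) n. Then the (1/2) ln(2π·13n) correction.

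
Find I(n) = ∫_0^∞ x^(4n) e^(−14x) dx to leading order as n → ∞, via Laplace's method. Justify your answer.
I(n) ~ (sqrt(2π·4n) / 14) · (4n/(14e))^(4n)

Write the integrand as exp(4n ln x − 14x) and set f(x) = 4n ln x − 14x. Then f'(x) = 4n/x − 14 = 0 at x* = 4n/14, and f''(x*) = −4n/x*^2 = −14^2/(4n). Laplace's method (interior maximum) gives
  I(n) ~ e^(f(x*)) · sqrt(2π / |f''(x*)|)
        = exp(4n ln(4n/14) − 4n) · sqrt(2π · 4n / 14^2)
        = (4n/14)^(4n) e^(−4n) · sqrt(2π·4n) / 14
        = (sqrt(2π·4n) / 14) · (4n/(14e))^(4n).
This matches Γ(4n+1)/14^(4n+1) with Stirling applied to Γ.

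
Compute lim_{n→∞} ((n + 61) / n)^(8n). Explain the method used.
lim = e^488

Rewrite as (1 + 61/n)^(8n). By the standard limit (1 + x/n)^n → e^x, we have (1 + 61/n)^n → e^61, and raising to the 8th power gives e^488.
More precisely, ln[(1 + 61/n)^(8n)] = 8n · ln(1 + 61/n) = 8n · (61/n + O(1/n^2)) = 488 + O(1/n) → 488.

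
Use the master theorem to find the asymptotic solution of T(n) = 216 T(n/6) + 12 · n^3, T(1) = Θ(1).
T(n) = Θ(n^3 log n)

log_6 216 = 3, and f(n) = 12 · n^3 = Θ(n^(log_6 216)). This is Case 2 of the master theorem: T(n) = Θ(f(n) · log n) = Θ(n^3 log n).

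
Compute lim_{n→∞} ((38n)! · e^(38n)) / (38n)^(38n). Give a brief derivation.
lim = ∞

Stirling: (38n)! ~ sqrt(2π·38n) · (38n/e)^(38n). Hence
  (38n)! · e^(38n) / (38n)^(38n) ~ sqrt(2π·38n) = sqrt(2π·38) · sqrt(n) → ∞.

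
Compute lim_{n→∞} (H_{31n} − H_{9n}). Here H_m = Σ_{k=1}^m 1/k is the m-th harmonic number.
lim = ln(31/9)

Euler-Maclaurin gives H_m = ln m + γ + 1/(2m) + O(1/m^2). The γ and O(1/m) terms cancel in the difference:
  H_{31n} − H_{9n} = ln(31n) − ln(9n) + O(1/n) = ln(31/9) + O(1/n).
Hence the limit is ln(31/9).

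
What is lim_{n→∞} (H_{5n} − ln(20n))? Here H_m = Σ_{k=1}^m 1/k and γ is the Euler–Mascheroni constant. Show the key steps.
lim = −ln 4 + γ

By Euler-Maclaurin, H_m = ln m + γ + O(1/m). So
  H_{5n} − ln(20n) = ln(5n) + γ − ln(20n) + O(1/n)
                       = ln(5/20) + γ + O(1/n).
Hence the limit is ln(5/20) + γ (= −ln 4).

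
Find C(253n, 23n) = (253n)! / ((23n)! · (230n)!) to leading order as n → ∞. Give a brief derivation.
C(253n, 23n) ~ (285311670611/10000000000)^(23n) · sqrt(11/(20π·23n))

Write N = 23n. Apply Stirling to each factorial:
  (11N)! ~ sqrt(2π·11N) · (11N/e)^(11N),
  N! ~ sqrt(2π N) · (N/e)^N,
  (10N)! ~ sqrt(2π·10N) · (10N/e)^(10N).
The exponential factors combine to (11N)^(11N) / (N^N · (10N)^(10N)) = 11^(11N)/10^(10N) = (11^11/10^10)^N = (285311670611/10000000000)^N.
The square-root prefactors combine to sqrt(2π·11N) / (sqrt(2π N)·sqrt(2π·10N)) = sqrt(11 / (2π·10·N)) = sqrt(11/(20π·23n)).
Substituting N = 23n: C(253n, 23n) ~ (285311670611/10000000000)^(23n) · sqrt(11/(20π·23n)).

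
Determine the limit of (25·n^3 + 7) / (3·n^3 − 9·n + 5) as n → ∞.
lim = 25/3

For large n the leading n^3 terms dominate both numerator and denominator. Dividing top and bottom by n^3, every other term tends to 0, leaving 25/3.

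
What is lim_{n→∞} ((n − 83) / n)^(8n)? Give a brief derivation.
lim = e^(−664)

Rewrite as (1 − 83/n)^(8n). By the standard limit (1 + x/n)^n → e^x, we have (1 − 83/n)^n → e^(−83), and raising to the 8th power gives e^(−664).
More precisely, ln[(1 − 83/n)^(8n)] = 8n · ln(1 − 83/n) = 8n · (-83/n + O(1/n^2)) = -664 + O(1/n) → -664.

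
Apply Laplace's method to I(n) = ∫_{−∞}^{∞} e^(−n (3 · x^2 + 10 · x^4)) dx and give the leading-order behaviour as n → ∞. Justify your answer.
I(n) ~ sqrt(π/(3n))

φ(x) = 3 · x^2 + 10 · x^4 has its unique global minimum at x* = 0 (since φ'(x) = 6x + 40x^3 = 0 only at x = 0 for real x with both coefficients positive, and φ → ∞ as |x| → ∞). At x* = 0, φ(0) = 0 and φ''(0) = 6. Laplace's method then gives
  I(n) ~ sqrt(2π / (n · φ''(0))) · e^(−n φ(0)) = sqrt(2π / (6n)) = sqrt(π/(3n)).
The 10 · x^4 term contributes only at subleading order (an O(1/n) relative correction).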